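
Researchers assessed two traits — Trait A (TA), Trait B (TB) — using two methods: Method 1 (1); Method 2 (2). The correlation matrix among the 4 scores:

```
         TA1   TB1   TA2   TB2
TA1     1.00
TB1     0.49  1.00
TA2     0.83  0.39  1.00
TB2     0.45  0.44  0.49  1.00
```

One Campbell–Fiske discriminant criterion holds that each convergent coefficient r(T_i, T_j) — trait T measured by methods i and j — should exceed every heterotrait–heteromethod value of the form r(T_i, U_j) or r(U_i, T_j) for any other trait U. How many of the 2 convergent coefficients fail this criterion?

Checking each validity diagonal entry against its comparison values:
TA (methods 1·2): 0.83 vs {0.45, 0.39} → pass.
TB (methods 1·2): 0.44 vs {0.39, 0.45} → fail.
1 of 2 fail.

1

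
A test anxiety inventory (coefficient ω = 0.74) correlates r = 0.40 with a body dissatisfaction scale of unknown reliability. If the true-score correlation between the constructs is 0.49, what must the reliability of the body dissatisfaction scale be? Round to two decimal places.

0.90

r_true = r_obs / √(r_xx · r_yy) ⇒ 0.49 = 0.40 / √(0.74 · r_yy).
√(0.74 · r_yy) = 0.40 / 0.49 = 0.8163; 0.74 · r_yy = 0.6663; r_yy = 0.6663 / 0.74 ≈ 0.90.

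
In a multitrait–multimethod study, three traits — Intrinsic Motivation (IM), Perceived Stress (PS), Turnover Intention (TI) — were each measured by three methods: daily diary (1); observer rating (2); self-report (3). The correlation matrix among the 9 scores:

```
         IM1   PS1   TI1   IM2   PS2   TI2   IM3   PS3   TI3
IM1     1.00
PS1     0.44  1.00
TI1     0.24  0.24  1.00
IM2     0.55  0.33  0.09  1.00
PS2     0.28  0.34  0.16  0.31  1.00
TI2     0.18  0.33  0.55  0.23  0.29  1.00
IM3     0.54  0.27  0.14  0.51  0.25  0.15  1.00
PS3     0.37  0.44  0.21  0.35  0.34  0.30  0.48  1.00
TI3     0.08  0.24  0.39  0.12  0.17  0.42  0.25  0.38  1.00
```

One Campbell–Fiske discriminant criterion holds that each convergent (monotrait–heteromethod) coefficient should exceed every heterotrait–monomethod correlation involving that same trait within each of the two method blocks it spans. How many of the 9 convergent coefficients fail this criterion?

Checking each validity diagonal entry against its comparison values:
IM (methods 1·2): 0.55 vs {0.44, 0.31, 0.24, 0.23} → pass.
IM (methods 1·3): 0.54 vs {0.44, 0.48, 0.24, 0.25} → pass.
IM (methods 2·3): 0.51 vs {0.31, 0.48, 0.23, 0.25} → pass.
PS (methods 1·2): 0.34 vs {0.44, 0.31, 0.24, 0.29} → fail.
PS (methods 1·3): 0.44 vs {0.44, 0.48, 0.24, 0.38} → fail.
PS (methods 2·3): 0.34 vs {0.31, 0.48, 0.29, 0.38} → fail.
TI (methods 1·2): 0.55 vs {0.24, 0.23, 0.24, 0.29} → pass.
TI (methods 1·3): 0.39 vs {0.24, 0.25, 0.24, 0.38} → pass.
TI (methods 2·3): 0.42 vs {0.23, 0.25, 0.29, 0.38} → pass.
3 of 9 fail.

3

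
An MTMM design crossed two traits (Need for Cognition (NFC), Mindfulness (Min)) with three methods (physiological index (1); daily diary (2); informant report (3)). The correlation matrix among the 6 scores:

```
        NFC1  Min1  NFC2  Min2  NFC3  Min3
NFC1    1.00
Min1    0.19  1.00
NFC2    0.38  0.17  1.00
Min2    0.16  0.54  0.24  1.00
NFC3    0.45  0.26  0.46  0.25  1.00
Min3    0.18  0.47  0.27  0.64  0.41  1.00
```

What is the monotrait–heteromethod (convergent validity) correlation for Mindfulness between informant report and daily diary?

0.64

Same trait (Min), different methods: r(Min3, Min2) = 0.64.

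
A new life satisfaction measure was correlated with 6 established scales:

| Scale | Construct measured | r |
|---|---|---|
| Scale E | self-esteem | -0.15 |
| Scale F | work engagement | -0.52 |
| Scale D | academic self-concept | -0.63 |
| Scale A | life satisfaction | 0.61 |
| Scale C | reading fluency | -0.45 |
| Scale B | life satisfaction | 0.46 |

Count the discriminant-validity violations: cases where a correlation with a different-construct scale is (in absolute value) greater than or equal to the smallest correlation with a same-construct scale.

Convergent (same construct = life satisfaction): Scale A, Scale B.
Smallest convergent = 0.46. Discriminant |r|: 0.15, 0.52, 0.63, 0.45; count ≥ 0.46 → 2.

2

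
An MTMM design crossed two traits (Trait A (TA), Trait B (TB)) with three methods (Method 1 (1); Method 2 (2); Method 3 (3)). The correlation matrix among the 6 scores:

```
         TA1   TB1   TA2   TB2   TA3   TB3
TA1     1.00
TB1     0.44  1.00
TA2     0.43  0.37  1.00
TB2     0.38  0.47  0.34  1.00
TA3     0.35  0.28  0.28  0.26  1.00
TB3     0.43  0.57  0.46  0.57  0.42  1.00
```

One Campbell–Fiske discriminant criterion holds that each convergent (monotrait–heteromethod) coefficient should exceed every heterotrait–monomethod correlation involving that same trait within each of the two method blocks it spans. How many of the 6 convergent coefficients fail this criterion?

3

Checking each validity diagonal entry against its comparison values:
TA (methods 1·2): 0.43 vs {0.44, 0.34} → fail.
TA (methods 1·3): 0.35 vs {0.44, 0.42} → fail.
TA (methods 2·3): 0.28 vs {0.34, 0.42} → fail.
TB (methods 1·2): 0.47 vs {0.44, 0.34} → pass.
TB (methods 1·3): 0.57 vs {0.44, 0.42} → pass.
TB (methods 2·3): 0.57 vs {0.34, 0.42} → pass.
3 of 6 fail.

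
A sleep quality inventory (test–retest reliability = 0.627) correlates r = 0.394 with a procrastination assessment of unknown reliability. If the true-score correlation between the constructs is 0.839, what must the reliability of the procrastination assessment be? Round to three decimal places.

0.352

r_true = r_obs / √(r_xx · r_yy) ⇒ 0.839 = 0.394 / √(0.627 · r_yy).
√(0.627 · r_yy) = 0.394 / 0.839 = 0.4696; 0.627 · r_yy = 0.2205; r_yy = 0.2205 / 0.627 ≈ 0.352.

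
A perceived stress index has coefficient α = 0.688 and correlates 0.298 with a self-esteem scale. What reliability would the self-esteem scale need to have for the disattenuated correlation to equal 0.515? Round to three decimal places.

r_true = r_obs / √(r_xx · r_yy) ⇒ 0.515 = 0.298 / √(0.688 · r_yy).
√(0.688 · r_yy) = 0.298 / 0.515 = 0.5786; 0.688 · r_yy = 0.3348; r_yy = 0.3348 / 0.688 ≈ 0.487.

0.487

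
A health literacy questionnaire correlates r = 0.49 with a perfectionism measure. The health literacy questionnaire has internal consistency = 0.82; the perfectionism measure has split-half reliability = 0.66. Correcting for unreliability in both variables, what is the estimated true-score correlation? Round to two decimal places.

r_true = r_obs / √(r_xx · r_yy) = 0.49 / √(0.82 × 0.66) = 0.49 / √0.5412 = 0.49 / 0.7357 ≈ 0.67.

0.67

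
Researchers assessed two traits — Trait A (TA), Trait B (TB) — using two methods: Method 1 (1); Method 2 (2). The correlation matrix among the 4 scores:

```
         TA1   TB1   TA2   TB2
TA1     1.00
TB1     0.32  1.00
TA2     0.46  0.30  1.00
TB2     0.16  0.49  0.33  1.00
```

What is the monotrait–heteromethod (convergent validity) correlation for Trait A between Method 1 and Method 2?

0.46

Same trait (TA), different methods: r(TA1, TA2) = 0.46.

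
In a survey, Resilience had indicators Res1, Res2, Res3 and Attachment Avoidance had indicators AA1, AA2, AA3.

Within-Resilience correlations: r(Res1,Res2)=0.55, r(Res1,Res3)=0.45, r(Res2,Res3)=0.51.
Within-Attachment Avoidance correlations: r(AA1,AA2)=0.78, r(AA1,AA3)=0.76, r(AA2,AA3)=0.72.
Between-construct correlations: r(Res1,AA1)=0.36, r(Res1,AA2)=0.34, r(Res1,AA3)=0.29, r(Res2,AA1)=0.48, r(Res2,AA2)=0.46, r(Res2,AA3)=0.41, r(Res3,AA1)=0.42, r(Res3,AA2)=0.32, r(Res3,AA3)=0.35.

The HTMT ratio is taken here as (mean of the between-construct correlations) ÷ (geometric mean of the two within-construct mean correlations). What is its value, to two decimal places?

Between-construct mean = 3.43/9 = 0.3811.
Mean within-Res = 1.51/3 = 0.5033; mean within-AA = 2.26/3 = 0.7533.
Geometric mean = √(0.5033 × 0.7533) = 0.6157.
HTMT = 0.3811 / 0.6157 = 0.62.

0.62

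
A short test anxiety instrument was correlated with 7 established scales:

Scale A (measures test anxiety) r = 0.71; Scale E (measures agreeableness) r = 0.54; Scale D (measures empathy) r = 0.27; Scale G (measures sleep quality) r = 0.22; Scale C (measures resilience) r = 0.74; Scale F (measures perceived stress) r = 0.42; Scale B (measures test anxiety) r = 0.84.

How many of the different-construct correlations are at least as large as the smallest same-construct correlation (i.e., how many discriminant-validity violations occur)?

Convergent (same construct = test anxiety): Scale A, Scale B.
Smallest convergent = 0.71. Discriminant values: 0.54, 0.27, 0.22, 0.74, 0.42; count ≥ 0.71 → 1.

1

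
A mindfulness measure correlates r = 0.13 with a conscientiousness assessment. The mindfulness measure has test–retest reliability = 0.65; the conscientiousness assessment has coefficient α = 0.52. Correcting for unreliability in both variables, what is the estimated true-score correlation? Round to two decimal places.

0.22

r_true = r_obs / √(r_xx · r_yy) = 0.13 / √(0.65 × 0.52) = 0.13 / √0.3380 = 0.13 / 0.5814 ≈ 0.22.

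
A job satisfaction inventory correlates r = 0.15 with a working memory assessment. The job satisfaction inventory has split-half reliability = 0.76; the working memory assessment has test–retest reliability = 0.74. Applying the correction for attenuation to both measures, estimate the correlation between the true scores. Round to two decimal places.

r_true = r_obs / √(r_xx · r_yy) = 0.15 / √(0.76 × 0.74) = 0.15 / √0.5624 = 0.15 / 0.7499 ≈ 0.20.

0.20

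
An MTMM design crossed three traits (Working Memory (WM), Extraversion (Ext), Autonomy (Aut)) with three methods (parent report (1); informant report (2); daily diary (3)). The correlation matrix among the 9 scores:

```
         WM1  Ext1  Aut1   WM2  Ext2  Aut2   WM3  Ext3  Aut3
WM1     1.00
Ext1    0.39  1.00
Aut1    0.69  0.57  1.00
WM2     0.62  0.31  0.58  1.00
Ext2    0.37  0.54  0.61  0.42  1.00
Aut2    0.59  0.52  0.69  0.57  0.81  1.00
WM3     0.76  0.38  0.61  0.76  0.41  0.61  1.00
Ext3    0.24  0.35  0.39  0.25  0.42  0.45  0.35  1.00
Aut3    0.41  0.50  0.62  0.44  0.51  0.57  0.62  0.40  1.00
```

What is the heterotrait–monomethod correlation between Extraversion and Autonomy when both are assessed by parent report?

Different traits, same method: r(Ext1, Aut1) = 0.57.

0.57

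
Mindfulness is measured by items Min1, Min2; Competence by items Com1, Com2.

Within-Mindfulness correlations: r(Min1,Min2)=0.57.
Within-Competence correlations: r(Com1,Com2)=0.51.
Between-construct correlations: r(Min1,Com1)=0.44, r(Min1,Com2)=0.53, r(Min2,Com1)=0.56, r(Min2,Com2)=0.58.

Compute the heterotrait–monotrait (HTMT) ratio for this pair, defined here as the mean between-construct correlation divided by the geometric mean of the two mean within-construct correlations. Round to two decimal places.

0.98

Between-construct mean = 2.11/4 = 0.5275.
Mean within-Min = 0.57/1 = 0.5700; mean within-Com = 0.51/1 = 0.5100.
Geometric mean = √(0.5700 × 0.5100) = 0.5392.
HTMT = 0.5275 / 0.5392 = 0.98.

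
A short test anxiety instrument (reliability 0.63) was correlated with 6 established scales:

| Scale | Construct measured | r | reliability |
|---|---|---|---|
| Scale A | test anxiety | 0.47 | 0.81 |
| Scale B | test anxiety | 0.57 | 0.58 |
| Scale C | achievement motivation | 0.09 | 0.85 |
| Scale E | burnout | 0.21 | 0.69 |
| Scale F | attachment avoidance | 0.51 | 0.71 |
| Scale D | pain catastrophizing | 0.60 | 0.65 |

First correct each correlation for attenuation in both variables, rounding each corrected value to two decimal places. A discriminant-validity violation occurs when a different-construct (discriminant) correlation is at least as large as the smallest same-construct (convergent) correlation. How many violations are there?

2

Disattenuated r (r / √(r_scale · r_new)):
  Scale A (conv): 0.47 / √(0.81·0.63) = 0.66
  Scale B (conv): 0.57 / √(0.58·0.63) = 0.94
  Scale C (disc): 0.09 / √(0.85·0.63) = 0.12
  Scale E (disc): 0.21 / √(0.69·0.63) = 0.32
  Scale F (disc): 0.51 / √(0.71·0.63) = 0.76
  Scale D (disc): 0.60 / √(0.65·0.63) = 0.94
Smallest convergent = 0.66. Discriminant values: 0.12, 0.32, 0.76, 0.94; count ≥ 0.66 → 2.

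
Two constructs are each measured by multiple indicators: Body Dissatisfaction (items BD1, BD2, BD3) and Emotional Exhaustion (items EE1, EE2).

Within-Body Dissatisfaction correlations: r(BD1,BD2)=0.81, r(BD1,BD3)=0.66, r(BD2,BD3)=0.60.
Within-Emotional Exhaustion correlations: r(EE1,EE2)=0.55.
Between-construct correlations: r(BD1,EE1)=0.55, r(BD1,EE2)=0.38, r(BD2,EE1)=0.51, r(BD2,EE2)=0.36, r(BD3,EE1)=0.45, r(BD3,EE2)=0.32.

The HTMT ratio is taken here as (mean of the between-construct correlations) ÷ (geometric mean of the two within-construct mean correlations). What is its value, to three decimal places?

0.695

Mean heterotrait r = 2.57/6 = 0.4283.
Mean within-BD = 2.07/3 = 0.6900; mean within-EE = 0.55/1 = 0.5500.
Geometric mean = √(0.6900 × 0.5500) = 0.6160.
HTMT = 0.4283 / 0.6160 = 0.695.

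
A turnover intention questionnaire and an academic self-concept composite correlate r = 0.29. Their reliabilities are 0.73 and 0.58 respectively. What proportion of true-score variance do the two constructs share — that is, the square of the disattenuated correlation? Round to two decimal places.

0.20

Disattenuated r = 0.29 / √(0.73 × 0.58) = 0.29 / 0.6507 = 0.4457.
Shared true-score variance = 0.4457² = 0.1986 ≈ 0.20.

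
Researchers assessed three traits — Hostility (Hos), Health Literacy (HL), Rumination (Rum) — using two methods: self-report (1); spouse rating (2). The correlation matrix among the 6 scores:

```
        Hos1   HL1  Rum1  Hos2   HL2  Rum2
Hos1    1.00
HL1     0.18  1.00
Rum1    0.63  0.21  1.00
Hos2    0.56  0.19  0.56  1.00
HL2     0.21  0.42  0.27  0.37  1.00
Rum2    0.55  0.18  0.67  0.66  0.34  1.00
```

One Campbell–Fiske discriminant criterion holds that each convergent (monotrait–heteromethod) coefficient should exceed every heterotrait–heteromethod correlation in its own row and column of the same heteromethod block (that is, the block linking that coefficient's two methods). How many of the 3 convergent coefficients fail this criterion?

Each convergent coefficient versus the relevant comparison correlations:
Hos (methods 1·2): 0.56 vs {0.21, 0.19, 0.55, 0.56} → fail.
HL (methods 1·2): 0.42 vs {0.19, 0.21, 0.18, 0.27} → pass.
Rum (methods 1·2): 0.67 vs {0.56, 0.55, 0.27, 0.18} → pass.
1 of 3 fail.

1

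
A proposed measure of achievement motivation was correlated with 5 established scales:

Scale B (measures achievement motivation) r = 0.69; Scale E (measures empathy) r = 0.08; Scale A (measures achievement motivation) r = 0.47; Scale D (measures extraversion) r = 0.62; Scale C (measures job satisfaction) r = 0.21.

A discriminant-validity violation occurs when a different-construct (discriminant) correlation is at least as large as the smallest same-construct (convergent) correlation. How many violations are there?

1

Convergent (same construct = achievement motivation): Scale B, Scale A.
Smallest convergent = 0.47. Discriminant values: 0.08, 0.62, 0.21; count ≥ 0.47 → 1.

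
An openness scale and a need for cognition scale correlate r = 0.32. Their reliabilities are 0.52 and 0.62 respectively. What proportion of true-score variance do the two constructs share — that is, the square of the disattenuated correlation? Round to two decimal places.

0.32

Disattenuated r = 0.32 / √(0.52 × 0.62) = 0.32 / 0.5678 = 0.5636.
Shared true-score variance = 0.5636² = 0.3176 ≈ 0.32.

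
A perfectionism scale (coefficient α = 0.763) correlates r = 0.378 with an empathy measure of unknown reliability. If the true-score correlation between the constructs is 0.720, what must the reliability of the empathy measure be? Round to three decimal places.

r_true = r_obs / √(r_xx · r_yy) ⇒ 0.720 = 0.378 / √(0.763 · r_yy).
√(0.763 · r_yy) = 0.378 / 0.720 = 0.5250; 0.763 · r_yy = 0.2756; r_yy = 0.2756 / 0.763 ≈ 0.361.

0.361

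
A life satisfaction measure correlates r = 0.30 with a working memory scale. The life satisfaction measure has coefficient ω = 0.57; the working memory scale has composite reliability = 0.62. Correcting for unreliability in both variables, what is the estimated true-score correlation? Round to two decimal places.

0.50

r_true = r_obs / √(r_xx · r_yy) = 0.30 / √(0.57 × 0.62) = 0.30 / √0.3534 = 0.30 / 0.5945 ≈ 0.50.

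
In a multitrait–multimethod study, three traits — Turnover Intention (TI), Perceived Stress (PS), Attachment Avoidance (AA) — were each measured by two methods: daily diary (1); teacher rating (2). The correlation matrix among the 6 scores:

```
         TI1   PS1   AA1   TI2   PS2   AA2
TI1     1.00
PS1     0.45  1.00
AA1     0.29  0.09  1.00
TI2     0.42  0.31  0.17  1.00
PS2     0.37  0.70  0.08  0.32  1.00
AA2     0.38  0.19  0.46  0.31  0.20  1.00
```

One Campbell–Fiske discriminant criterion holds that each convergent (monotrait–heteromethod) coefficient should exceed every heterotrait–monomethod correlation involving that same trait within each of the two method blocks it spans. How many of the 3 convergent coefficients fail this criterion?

1

Convergent coefficients and their comparison sets:
TI (methods 1·2): 0.42 vs {0.45, 0.32, 0.29, 0.31} → fail.
PS (methods 1·2): 0.70 vs {0.45, 0.32, 0.09, 0.20} → pass.
AA (methods 1·2): 0.46 vs {0.29, 0.31, 0.09, 0.20} → pass.
1 of 3 fail.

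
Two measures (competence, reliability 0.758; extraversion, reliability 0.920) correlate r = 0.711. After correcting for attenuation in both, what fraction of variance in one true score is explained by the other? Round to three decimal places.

0.725

Disattenuated r = 0.711 / √(0.758 × 0.920) = 0.711 / 0.8351 = 0.8514.
Shared true-score variance = 0.8514² = 0.7249 ≈ 0.725.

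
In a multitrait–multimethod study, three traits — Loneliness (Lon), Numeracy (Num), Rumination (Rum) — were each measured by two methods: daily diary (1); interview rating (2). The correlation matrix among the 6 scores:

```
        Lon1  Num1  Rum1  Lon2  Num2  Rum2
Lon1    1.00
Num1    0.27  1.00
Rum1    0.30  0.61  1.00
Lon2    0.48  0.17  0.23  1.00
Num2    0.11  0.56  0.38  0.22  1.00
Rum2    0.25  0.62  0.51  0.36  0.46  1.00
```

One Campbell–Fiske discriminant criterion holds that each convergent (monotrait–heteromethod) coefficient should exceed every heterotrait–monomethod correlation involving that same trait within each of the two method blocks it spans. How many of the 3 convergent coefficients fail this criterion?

Each convergent coefficient versus the relevant comparison correlations:
Lon (methods 1·2): 0.48 vs {0.27, 0.22, 0.30, 0.36} → pass.
Num (methods 1·2): 0.56 vs {0.27, 0.22, 0.61, 0.46} → fail.
Rum (methods 1·2): 0.51 vs {0.30, 0.36, 0.61, 0.46} → fail.
2 of 3 fail.

2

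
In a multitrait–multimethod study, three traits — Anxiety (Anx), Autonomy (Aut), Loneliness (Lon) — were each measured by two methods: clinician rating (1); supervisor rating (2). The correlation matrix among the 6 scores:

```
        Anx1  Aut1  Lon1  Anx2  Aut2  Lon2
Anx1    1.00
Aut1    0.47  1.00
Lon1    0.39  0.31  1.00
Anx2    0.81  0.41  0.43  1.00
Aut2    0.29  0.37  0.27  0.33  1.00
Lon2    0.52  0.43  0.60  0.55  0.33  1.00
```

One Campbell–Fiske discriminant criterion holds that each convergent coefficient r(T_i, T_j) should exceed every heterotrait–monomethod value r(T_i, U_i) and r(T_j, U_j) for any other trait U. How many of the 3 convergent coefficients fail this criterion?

1

Checking each validity diagonal entry against its comparison values:
Anx (methods 1·2): 0.81 vs {0.47, 0.33, 0.39, 0.55} → pass.
Aut (methods 1·2): 0.37 vs {0.47, 0.33, 0.31, 0.33} → fail.
Lon (methods 1·2): 0.60 vs {0.39, 0.55, 0.31, 0.33} → pass.
1 of 3 fail.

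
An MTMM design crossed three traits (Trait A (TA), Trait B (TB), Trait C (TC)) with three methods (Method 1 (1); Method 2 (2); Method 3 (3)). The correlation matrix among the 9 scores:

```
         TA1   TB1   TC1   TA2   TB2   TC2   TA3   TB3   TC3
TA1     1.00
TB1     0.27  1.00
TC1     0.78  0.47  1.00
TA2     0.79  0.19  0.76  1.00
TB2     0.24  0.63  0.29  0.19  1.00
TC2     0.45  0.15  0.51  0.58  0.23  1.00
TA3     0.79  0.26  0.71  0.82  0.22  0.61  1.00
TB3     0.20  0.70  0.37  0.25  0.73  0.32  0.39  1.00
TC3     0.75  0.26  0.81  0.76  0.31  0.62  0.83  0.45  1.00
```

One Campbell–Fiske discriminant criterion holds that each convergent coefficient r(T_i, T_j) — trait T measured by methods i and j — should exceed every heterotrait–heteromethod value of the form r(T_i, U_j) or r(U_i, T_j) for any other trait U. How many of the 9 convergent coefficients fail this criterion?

2

Checking each validity diagonal entry against its comparison values:
TA (methods 1·2): 0.79 vs {0.24, 0.19, 0.45, 0.76} → pass.
TA (methods 1·3): 0.79 vs {0.20, 0.26, 0.75, 0.71} → pass.
TA (methods 2·3): 0.82 vs {0.25, 0.22, 0.76, 0.61} → pass.
TB (methods 1·2): 0.63 vs {0.19, 0.24, 0.15, 0.29} → pass.
TB (methods 1·3): 0.70 vs {0.26, 0.20, 0.26, 0.37} → pass.
TB (methods 2·3): 0.73 vs {0.22, 0.25, 0.31, 0.32} → pass.
TC (methods 1·2): 0.51 vs {0.76, 0.45, 0.29, 0.15} → fail.
TC (methods 1·3): 0.81 vs {0.71, 0.75, 0.37, 0.26} → pass.
TC (methods 2·3): 0.62 vs {0.61, 0.76, 0.32, 0.31} → fail.
2 of 9 fail.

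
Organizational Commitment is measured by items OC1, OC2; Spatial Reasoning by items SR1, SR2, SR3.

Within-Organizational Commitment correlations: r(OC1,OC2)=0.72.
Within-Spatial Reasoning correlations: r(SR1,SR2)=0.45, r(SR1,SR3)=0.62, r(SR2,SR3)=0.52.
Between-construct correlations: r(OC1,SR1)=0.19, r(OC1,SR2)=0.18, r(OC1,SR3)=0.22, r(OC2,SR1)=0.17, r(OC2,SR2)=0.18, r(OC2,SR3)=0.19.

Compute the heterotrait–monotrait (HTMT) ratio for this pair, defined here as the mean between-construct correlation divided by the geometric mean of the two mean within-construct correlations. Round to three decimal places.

0.305

Between-construct mean = 1.13/6 = 0.1883.
Mean within-OC = 0.72/1 = 0.7200; mean within-SR = 1.59/3 = 0.5300.
Geometric mean = √(0.7200 × 0.5300) = 0.6177.
HTMT = 0.1883 / 0.6177 = 0.305.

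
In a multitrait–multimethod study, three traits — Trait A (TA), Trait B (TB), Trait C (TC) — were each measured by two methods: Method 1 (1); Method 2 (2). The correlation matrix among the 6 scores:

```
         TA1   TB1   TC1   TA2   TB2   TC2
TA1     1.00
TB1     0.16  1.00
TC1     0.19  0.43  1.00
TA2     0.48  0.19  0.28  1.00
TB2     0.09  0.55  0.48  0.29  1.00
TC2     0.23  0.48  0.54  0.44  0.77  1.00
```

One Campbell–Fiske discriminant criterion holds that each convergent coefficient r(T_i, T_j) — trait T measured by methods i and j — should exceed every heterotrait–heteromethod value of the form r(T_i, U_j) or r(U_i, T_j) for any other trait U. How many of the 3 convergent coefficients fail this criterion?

0

Each convergent coefficient versus the relevant comparison correlations:
TA (methods 1·2): 0.48 vs {0.09, 0.19, 0.23, 0.28} → pass.
TB (methods 1·2): 0.55 vs {0.19, 0.09, 0.48, 0.48} → pass.
TC (methods 1·2): 0.54 vs {0.28, 0.23, 0.48, 0.48} → pass.
0 of 3 fail.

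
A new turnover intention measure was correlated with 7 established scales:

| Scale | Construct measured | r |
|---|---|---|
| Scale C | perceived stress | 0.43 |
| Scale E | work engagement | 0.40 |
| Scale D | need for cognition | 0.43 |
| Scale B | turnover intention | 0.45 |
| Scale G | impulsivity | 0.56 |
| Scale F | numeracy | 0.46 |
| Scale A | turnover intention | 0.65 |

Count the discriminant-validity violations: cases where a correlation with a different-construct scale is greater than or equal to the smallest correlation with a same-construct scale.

2

Convergent (same construct = turnover intention): Scale B, Scale A.
Smallest convergent = 0.45. Discriminant values: 0.43, 0.40, 0.43, 0.56, 0.46; count ≥ 0.45 → 2.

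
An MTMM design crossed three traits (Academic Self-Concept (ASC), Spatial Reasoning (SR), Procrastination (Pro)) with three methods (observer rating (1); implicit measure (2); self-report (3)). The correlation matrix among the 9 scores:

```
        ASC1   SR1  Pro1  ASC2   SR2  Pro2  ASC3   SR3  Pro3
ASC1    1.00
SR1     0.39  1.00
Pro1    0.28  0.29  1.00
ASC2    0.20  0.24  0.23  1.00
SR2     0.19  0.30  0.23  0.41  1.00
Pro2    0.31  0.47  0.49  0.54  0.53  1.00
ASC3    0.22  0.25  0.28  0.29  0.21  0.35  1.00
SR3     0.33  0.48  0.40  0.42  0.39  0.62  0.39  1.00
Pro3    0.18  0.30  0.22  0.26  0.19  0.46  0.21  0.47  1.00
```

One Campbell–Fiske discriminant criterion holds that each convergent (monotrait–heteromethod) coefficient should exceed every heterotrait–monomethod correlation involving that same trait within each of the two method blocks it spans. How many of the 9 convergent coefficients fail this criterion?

Each convergent coefficient versus the relevant comparison correlations:
ASC (methods 1·2): 0.20 vs {0.39, 0.41, 0.28, 0.54} → fail.
ASC (methods 1·3): 0.22 vs {0.39, 0.39, 0.28, 0.21} → fail.
ASC (methods 2·3): 0.29 vs {0.41, 0.39, 0.54, 0.21} → fail.
SR (methods 1·2): 0.30 vs {0.39, 0.41, 0.29, 0.53} → fail.
SR (methods 1·3): 0.48 vs {0.39, 0.39, 0.29, 0.47} → pass.
SR (methods 2·3): 0.39 vs {0.41, 0.39, 0.53, 0.47} → fail.
Pro (methods 1·2): 0.49 vs {0.28, 0.54, 0.29, 0.53} → fail.
Pro (methods 1·3): 0.22 vs {0.28, 0.21, 0.29, 0.47} → fail.
Pro (methods 2·3): 0.46 vs {0.54, 0.21, 0.53, 0.47} → fail.
8 of 9 fail.

8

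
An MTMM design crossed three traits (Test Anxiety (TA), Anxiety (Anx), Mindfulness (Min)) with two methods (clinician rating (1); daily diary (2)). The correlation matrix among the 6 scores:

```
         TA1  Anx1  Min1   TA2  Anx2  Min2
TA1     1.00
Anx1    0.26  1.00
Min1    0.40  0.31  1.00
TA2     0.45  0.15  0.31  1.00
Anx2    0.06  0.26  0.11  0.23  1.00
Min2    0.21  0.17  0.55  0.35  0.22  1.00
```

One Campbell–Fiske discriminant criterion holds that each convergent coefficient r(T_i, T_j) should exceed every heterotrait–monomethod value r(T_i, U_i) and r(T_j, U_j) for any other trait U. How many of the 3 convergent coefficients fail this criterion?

1

Convergent coefficients and their comparison sets:
TA (methods 1·2): 0.45 vs {0.26, 0.23, 0.40, 0.35} → pass.
Anx (methods 1·2): 0.26 vs {0.26, 0.23, 0.31, 0.22} → fail.
Min (methods 1·2): 0.55 vs {0.40, 0.35, 0.31, 0.22} → pass.
1 of 3 fail.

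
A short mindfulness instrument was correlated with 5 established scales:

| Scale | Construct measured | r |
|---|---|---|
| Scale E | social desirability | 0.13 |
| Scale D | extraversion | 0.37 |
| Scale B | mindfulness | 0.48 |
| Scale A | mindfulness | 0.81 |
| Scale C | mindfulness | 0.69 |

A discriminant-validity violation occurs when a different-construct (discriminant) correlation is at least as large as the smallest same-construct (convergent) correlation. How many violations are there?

0

Convergent (same construct = mindfulness): Scale B, Scale A, Scale C.
Smallest convergent = 0.48. Discriminant values: 0.13, 0.37; count ≥ 0.48 → 0.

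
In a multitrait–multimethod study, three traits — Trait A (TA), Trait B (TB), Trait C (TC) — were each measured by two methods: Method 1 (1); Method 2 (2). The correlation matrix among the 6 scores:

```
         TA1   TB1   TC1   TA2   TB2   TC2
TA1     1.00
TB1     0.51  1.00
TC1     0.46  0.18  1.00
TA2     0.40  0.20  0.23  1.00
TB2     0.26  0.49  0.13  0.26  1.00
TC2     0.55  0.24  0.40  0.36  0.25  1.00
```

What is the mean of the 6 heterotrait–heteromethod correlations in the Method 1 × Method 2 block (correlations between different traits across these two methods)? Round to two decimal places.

HTHM values (method 1 × method 2): 0.26, 0.55, 0.20, 0.24, 0.23, 0.13; mean = 1.61/6 = 0.27.

0.27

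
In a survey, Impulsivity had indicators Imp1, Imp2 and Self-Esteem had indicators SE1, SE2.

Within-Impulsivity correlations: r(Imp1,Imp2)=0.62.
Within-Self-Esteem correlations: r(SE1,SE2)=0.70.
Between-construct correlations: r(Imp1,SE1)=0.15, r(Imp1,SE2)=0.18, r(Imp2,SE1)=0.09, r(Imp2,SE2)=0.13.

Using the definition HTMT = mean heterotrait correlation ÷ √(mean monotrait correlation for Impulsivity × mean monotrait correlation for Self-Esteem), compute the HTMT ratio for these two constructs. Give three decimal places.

Mean between = 0.55/4 = 0.1375.
Mean within-Imp = 0.62/1 = 0.6200; mean within-SE = 0.70/1 = 0.7000.
Geometric mean = √(0.6200 × 0.7000) = 0.6588.
HTMT = 0.1375 / 0.6588 = 0.209.

0.209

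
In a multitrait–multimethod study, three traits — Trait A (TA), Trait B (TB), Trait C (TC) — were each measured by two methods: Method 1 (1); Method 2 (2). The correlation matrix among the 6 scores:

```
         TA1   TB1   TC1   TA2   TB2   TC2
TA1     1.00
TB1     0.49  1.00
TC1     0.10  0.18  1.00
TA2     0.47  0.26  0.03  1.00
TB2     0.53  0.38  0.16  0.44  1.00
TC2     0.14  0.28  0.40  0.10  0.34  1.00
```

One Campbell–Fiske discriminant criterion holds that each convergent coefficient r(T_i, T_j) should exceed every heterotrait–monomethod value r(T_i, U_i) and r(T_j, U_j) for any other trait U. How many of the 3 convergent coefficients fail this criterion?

Each convergent coefficient versus the relevant comparison correlations:
TA (methods 1·2): 0.47 vs {0.49, 0.44, 0.10, 0.10} → fail.
TB (methods 1·2): 0.38 vs {0.49, 0.44, 0.18, 0.34} → fail.
TC (methods 1·2): 0.40 vs {0.10, 0.10, 0.18, 0.34} → pass.
2 of 3 fail.

2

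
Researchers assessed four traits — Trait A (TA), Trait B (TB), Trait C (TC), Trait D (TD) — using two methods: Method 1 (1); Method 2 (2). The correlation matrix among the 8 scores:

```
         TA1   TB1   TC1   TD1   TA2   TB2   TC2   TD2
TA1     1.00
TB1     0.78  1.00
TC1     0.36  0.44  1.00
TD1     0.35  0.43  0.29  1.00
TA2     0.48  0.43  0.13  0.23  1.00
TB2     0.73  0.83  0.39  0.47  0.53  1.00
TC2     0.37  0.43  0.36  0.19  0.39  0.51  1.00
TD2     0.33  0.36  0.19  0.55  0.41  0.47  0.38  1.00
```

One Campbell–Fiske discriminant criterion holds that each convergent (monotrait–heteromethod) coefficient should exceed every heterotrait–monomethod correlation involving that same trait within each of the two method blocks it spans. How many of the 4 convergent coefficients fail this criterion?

2

Each convergent coefficient versus the relevant comparison correlations:
TA (methods 1·2): 0.48 vs {0.78, 0.53, 0.36, 0.39, 0.35, 0.41} → fail.
TB (methods 1·2): 0.83 vs {0.78, 0.53, 0.44, 0.51, 0.43, 0.47} → pass.
TC (methods 1·2): 0.36 vs {0.36, 0.39, 0.44, 0.51, 0.29, 0.38} → fail.
TD (methods 1·2): 0.55 vs {0.35, 0.41, 0.43, 0.47, 0.29, 0.38} → pass.
2 of 4 fail.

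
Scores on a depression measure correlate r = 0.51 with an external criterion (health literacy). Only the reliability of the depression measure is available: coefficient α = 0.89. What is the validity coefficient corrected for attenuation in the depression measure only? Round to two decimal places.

0.54

Single correction: r_c = r_obs / √r_xx = 0.51 / √0.89 = 0.51 / 0.9434 ≈ 0.54.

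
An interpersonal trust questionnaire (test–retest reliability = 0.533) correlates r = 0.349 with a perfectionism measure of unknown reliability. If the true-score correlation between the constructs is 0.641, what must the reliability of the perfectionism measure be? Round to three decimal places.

0.556

r_true = r_obs / √(r_xx · r_yy) ⇒ 0.641 = 0.349 / √(0.533 · r_yy).
√(0.533 · r_yy) = 0.349 / 0.641 = 0.5445; 0.533 · r_yy = 0.2965; r_yy = 0.2965 / 0.533 ≈ 0.556.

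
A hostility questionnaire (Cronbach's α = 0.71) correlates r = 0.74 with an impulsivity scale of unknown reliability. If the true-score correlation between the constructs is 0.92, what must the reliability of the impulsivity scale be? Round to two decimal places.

0.91

r_true = r_obs / √(r_xx · r_yy) ⇒ 0.92 = 0.74 / √(0.71 · r_yy).
√(0.71 · r_yy) = 0.74 / 0.92 = 0.8043; 0.71 · r_yy = 0.6469; r_yy = 0.6469 / 0.71 ≈ 0.91.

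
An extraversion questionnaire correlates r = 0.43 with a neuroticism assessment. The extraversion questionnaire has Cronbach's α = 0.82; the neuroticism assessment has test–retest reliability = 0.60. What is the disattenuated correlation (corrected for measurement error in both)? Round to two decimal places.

r_true = r_obs / √(r_xx · r_yy) = 0.43 / √(0.82 × 0.60) = 0.43 / √0.4920 = 0.43 / 0.7014 ≈ 0.61.

0.61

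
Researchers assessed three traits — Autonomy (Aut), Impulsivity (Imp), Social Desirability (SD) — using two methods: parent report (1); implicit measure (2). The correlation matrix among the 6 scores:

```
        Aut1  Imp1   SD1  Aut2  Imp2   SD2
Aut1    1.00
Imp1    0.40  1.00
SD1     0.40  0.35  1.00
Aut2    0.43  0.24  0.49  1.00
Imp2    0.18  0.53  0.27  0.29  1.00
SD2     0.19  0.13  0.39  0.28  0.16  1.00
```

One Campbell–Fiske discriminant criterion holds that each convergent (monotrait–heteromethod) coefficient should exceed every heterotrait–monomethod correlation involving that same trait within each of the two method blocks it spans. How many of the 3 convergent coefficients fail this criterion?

1

Each convergent coefficient versus the relevant comparison correlations:
Aut (methods 1·2): 0.43 vs {0.40, 0.29, 0.40, 0.28} → pass.
Imp (methods 1·2): 0.53 vs {0.40, 0.29, 0.35, 0.16} → pass.
SD (methods 1·2): 0.39 vs {0.40, 0.28, 0.35, 0.16} → fail.
1 of 3 fail.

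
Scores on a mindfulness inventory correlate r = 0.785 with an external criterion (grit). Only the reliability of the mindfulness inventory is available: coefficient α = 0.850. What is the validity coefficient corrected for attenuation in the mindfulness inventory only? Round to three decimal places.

0.851

Single correction: r_c = r_obs / √r_xx = 0.785 / √0.850 = 0.785 / 0.9220 ≈ 0.851.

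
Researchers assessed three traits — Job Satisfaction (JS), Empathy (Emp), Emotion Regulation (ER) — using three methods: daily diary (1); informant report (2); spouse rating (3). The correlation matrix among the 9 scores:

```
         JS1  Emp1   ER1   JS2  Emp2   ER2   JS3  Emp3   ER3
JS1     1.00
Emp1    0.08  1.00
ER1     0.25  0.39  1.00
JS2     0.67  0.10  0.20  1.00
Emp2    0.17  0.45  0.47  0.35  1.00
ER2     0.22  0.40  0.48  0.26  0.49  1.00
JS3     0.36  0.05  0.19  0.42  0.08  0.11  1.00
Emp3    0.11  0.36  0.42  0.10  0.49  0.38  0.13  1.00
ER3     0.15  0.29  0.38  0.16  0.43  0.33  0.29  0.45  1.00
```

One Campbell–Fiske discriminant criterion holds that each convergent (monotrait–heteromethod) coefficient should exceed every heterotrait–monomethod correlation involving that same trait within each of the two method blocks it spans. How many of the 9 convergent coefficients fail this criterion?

6

Each convergent coefficient versus the relevant comparison correlations:
JS (methods 1·2): 0.67 vs {0.08, 0.35, 0.25, 0.26} → pass.
JS (methods 1·3): 0.36 vs {0.08, 0.13, 0.25, 0.29} → pass.
JS (methods 2·3): 0.42 vs {0.35, 0.13, 0.26, 0.29} → pass.
Emp (methods 1·2): 0.45 vs {0.08, 0.35, 0.39, 0.49} → fail.
Emp (methods 1·3): 0.36 vs {0.08, 0.13, 0.39, 0.45} → fail.
Emp (methods 2·3): 0.49 vs {0.35, 0.13, 0.49, 0.45} → fail.
ER (methods 1·2): 0.48 vs {0.25, 0.26, 0.39, 0.49} → fail.
ER (methods 1·3): 0.38 vs {0.25, 0.29, 0.39, 0.45} → fail.
ER (methods 2·3): 0.33 vs {0.26, 0.29, 0.49, 0.45} → fail.
6 of 9 fail.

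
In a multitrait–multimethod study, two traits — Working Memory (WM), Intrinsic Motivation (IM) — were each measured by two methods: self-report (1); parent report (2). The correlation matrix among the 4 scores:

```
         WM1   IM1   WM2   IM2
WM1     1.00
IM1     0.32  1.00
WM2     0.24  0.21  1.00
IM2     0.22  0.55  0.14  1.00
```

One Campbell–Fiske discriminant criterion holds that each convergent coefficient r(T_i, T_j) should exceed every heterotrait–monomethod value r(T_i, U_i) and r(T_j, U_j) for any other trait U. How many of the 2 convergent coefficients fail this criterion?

1

Checking each validity diagonal entry against its comparison values:
WM (methods 1·2): 0.24 vs {0.32, 0.14} → fail.
IM (methods 1·2): 0.55 vs {0.32, 0.14} → pass.
1 of 2 fail.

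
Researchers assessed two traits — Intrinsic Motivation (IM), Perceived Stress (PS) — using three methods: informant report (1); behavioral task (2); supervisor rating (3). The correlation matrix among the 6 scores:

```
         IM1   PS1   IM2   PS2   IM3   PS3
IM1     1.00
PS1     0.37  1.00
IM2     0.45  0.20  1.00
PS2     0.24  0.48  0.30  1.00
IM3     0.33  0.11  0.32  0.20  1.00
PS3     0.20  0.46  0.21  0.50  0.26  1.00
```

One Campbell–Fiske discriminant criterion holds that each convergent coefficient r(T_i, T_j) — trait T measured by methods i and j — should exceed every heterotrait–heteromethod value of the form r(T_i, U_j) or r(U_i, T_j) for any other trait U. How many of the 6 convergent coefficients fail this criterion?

0

Each convergent coefficient versus the relevant comparison correlations:
IM (methods 1·2): 0.45 vs {0.24, 0.20} → pass.
IM (methods 1·3): 0.33 vs {0.20, 0.11} → pass.
IM (methods 2·3): 0.32 vs {0.21, 0.20} → pass.
PS (methods 1·2): 0.48 vs {0.20, 0.24} → pass.
PS (methods 1·3): 0.46 vs {0.11, 0.20} → pass.
PS (methods 2·3): 0.50 vs {0.20, 0.21} → pass.
0 of 6 fail.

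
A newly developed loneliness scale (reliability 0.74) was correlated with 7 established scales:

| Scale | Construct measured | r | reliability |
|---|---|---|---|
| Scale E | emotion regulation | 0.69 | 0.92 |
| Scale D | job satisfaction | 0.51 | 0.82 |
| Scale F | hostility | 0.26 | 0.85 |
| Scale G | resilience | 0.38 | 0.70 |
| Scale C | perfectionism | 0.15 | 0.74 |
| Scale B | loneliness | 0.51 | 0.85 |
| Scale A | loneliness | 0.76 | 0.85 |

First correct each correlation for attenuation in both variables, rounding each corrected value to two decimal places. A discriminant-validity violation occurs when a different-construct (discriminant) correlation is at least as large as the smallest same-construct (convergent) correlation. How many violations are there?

Disattenuated r (r / √(r_scale · r_new)):
  Scale E (disc): 0.69 / √(0.92·0.74) = 0.84
  Scale D (disc): 0.51 / √(0.82·0.74) = 0.65
  Scale F (disc): 0.26 / √(0.85·0.74) = 0.33
  Scale G (disc): 0.38 / √(0.70·0.74) = 0.53
  Scale C (disc): 0.15 / √(0.74·0.74) = 0.20
  Scale B (conv): 0.51 / √(0.85·0.74) = 0.64
  Scale A (conv): 0.76 / √(0.85·0.74) = 0.96
Smallest convergent = 0.64. Discriminant values: 0.84, 0.65, 0.33, 0.53, 0.20; count ≥ 0.64 → 2.

2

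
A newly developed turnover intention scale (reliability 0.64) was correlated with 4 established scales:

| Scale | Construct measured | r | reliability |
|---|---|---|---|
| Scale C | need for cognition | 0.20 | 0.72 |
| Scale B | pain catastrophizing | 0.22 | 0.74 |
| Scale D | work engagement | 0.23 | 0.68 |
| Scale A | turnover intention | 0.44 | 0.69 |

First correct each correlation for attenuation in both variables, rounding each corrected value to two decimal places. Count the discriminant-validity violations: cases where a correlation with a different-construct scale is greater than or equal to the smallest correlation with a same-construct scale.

Disattenuated r (r / √(r_scale · r_new)):
  Scale C (disc): 0.20 / √(0.72·0.64) = 0.29
  Scale B (disc): 0.22 / √(0.74·0.64) = 0.32
  Scale D (disc): 0.23 / √(0.68·0.64) = 0.35
  Scale A (conv): 0.44 / √(0.69·0.64) = 0.66
Smallest convergent = 0.66. Discriminant values: 0.29, 0.32, 0.35; count ≥ 0.66 → 0.

0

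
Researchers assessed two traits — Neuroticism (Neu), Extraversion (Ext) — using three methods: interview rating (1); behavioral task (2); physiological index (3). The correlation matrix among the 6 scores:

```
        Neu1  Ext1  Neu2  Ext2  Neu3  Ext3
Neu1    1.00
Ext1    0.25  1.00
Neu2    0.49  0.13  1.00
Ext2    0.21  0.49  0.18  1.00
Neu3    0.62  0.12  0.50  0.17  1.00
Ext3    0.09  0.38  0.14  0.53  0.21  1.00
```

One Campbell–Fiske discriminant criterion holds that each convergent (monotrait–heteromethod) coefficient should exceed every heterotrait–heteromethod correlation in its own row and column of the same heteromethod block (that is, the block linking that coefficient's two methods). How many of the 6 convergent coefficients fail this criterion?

0

Convergent coefficients and their comparison sets:
Neu (methods 1·2): 0.49 vs {0.21, 0.13} → pass.
Neu (methods 1·3): 0.62 vs {0.09, 0.12} → pass.
Neu (methods 2·3): 0.50 vs {0.14, 0.17} → pass.
Ext (methods 1·2): 0.49 vs {0.13, 0.21} → pass.
Ext (methods 1·3): 0.38 vs {0.12, 0.09} → pass.
Ext (methods 2·3): 0.53 vs {0.17, 0.14} → pass.
0 of 6 fail.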